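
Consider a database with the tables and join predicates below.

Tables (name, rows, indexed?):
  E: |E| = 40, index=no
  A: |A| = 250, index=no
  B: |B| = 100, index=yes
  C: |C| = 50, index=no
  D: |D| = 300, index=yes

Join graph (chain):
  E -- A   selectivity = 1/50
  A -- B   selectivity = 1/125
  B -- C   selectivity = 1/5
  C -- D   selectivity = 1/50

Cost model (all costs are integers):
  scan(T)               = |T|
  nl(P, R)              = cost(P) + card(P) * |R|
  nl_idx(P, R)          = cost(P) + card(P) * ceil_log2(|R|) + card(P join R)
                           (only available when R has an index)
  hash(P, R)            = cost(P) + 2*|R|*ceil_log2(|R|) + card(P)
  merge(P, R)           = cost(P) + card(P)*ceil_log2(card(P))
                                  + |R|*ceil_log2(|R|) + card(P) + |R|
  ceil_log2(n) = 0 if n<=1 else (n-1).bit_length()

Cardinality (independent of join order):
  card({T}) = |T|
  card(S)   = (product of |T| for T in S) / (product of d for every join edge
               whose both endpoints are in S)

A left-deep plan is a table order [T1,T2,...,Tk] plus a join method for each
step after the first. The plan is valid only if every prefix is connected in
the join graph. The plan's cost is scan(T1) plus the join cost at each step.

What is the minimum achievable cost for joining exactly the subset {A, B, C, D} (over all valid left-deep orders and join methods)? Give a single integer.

10100

Selinger DP over subsets of {A,B,C,D}:
  {A}: scan cost=250, card=250
  {B}: scan cost=100, card=100
  {C}: scan cost=50, card=50
  {D}: scan cost=300, card=300
  {AB}: card=200; try (B,hash)→1900, (B,nl_idx)→2200, (A,merge)→3150, (B,merge)→3300, (A,hash)→4200, (A,nl)→25100 …(+1); best=1900 via (B,hash)
  {BC}: card=1000; try (C,hash)→800, (B,merge)→1200, (C,merge)→1250, (B,nl_idx)→1400, (B,hash)→1500, (B,nl)→5050 …(+1); best=800 via (C,hash)
  {CD}: card=300; try (D,nl_idx)→800, (C,hash)→1200, (D,merge)→3400, (C,merge)→3650, (D,hash)→5500, (D,nl)→15050 …(+1); best=800 via (D,nl_idx)
  {ABC}: card=2000; try (C,hash)→2700, (C,merge)→4050, (A,hash)→5800, (C,nl)→11900, (A,merge)→14050, (A,nl)→250800; best=2700 via (C,hash)
  {BCD}: card=6000; try (B,hash)→2500, (B,merge)→4600, (D,hash)→7200, (B,nl_idx)→8900, (D,merge)→14800, (D,nl_idx)→15800 …(+2); best=2500 via (B,hash)
  {ABCD}: card=12000; try (D,hash)→10100, (A,hash)→12500, (D,merge)→29700, (D,nl_idx)→32700, (A,merge)→88750, (D,nl)→602700 …(+1); best=10100 via (D,hash)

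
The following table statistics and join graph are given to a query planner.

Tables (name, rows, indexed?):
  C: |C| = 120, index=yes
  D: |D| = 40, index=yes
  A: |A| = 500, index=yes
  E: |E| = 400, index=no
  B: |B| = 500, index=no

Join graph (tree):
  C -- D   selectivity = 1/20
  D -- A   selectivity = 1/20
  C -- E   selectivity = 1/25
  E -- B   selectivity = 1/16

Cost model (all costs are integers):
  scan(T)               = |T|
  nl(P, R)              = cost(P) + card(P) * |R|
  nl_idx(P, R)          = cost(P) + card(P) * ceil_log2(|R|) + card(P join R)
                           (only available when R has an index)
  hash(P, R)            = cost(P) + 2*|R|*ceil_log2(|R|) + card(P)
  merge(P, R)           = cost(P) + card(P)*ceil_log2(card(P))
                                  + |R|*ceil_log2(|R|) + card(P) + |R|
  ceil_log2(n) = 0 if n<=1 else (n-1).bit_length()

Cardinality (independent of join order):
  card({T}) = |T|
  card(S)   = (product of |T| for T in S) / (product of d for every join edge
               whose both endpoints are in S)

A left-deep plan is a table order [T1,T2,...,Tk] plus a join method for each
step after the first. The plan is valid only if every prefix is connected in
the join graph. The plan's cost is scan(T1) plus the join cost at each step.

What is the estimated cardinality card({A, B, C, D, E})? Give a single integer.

3000000

Tables in S: A(500), B(500), C(120), D(40), E(400)
Edges inside S: C-D(d=20), D-A(d=20), C-E(d=25), E-B(d=16)
numerator = 500 * 500 * 120 * 40 * 400 = 480000000000
denominator = 20 * 20 * 25 * 16 = 160000
card(S) = 480000000000 / 160000 = 3000000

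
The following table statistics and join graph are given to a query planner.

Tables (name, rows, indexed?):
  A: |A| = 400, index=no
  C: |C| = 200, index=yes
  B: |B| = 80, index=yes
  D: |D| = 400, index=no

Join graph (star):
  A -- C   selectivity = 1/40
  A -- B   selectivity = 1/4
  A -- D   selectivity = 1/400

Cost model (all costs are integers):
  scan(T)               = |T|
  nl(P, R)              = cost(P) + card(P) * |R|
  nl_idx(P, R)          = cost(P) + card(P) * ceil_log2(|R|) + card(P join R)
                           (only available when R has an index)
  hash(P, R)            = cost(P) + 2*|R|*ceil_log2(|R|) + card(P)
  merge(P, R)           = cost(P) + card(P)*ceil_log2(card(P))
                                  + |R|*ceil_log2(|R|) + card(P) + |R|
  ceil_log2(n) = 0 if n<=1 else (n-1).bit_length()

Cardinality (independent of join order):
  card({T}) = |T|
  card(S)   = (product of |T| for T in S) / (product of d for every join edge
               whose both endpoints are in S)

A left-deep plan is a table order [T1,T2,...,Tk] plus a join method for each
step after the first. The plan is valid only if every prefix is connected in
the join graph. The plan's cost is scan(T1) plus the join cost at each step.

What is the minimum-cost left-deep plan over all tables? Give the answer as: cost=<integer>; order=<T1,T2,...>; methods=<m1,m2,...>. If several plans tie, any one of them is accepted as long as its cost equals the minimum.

cost=14720; order=A,D,C,B; methods=hash,hash,hash

Selinger DP (subsets sized 1..n):
  {A}: scan cost=400, card=400
  {C}: scan cost=200, card=200
  {B}: scan cost=80, card=80
  {D}: scan cost=400, card=400
  {AC}: card=2000; try (C,hash)→4000, (C,nl_idx)→5600, (A,merge)→6000, (C,merge)→6200, (A,hash)→7600, (A,nl)→80200 …(+1); best=4000 via (C,hash)
  {AB}: card=8000; try (B,hash)→1920, (A,merge)→4720, (B,merge)→5040, (A,hash)→7360, (B,nl_idx)→11200, (A,nl)→32080 …(+1); best=1920 via (B,hash)
  {AD}: card=400; try (D,hash)→8000, (A,hash)→8000, (D,merge)→8400, (A,merge)→8400, (D,nl)→160400, (A,nl)→160400; best=8000 via (D,hash)
  {ABC}: card=40000; try (B,hash)→7120, (C,hash)→13120, (B,merge)→28640, (B,nl_idx)→58000, (C,nl_idx)→105920, (C,merge)→115720 …(+2); best=7120 via (B,hash)
  {ACD}: card=2000; try (C,hash)→11600, (D,hash)→13200, (C,nl_idx)→13200, (C,merge)→13800, (D,merge)→32000, (C,nl)→88000 …(+1); best=11600 via (C,hash)
  {ABD}: card=8000; try (B,hash)→9520, (B,merge)→12640, (D,hash)→17120, (B,nl_idx)→18800, (B,nl)→40000, (D,merge)→117920 …(+1); best=9520 via (B,hash)
  {ABCD}: card=40000; try (B,hash)→14720, (C,hash)→20720, (B,merge)→36240, (D,hash)→54320, (B,nl_idx)→65600, (C,nl_idx)→113520 …(+5); best=14720 via (B,hash)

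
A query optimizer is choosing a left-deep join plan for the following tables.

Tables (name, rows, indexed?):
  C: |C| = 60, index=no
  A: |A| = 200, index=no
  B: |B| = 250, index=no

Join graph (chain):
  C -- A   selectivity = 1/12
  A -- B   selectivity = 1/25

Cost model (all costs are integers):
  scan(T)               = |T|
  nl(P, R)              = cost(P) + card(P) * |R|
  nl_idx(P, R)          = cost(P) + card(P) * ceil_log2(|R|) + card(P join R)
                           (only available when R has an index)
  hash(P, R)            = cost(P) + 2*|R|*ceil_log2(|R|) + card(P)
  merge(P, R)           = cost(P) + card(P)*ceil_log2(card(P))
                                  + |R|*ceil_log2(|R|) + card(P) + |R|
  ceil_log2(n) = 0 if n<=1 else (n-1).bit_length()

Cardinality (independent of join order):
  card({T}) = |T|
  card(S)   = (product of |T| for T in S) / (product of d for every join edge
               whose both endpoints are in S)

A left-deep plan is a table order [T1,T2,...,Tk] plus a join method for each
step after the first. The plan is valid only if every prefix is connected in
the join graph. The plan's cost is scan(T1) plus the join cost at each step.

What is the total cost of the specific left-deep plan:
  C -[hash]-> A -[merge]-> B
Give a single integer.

16570

step 1: scan C: cost=60, card=60
step 2: join A via hash
    card(P join A) = 60*200/(12) = 1000
    cost = 60 + 2*200*8 + 60 = 3320
step 3: join B via merge
    card(P join B) = 1000*250/(25) = 10000
    cost = 3320 + 1000*10 + 250*8 + 1000 + 250 = 16570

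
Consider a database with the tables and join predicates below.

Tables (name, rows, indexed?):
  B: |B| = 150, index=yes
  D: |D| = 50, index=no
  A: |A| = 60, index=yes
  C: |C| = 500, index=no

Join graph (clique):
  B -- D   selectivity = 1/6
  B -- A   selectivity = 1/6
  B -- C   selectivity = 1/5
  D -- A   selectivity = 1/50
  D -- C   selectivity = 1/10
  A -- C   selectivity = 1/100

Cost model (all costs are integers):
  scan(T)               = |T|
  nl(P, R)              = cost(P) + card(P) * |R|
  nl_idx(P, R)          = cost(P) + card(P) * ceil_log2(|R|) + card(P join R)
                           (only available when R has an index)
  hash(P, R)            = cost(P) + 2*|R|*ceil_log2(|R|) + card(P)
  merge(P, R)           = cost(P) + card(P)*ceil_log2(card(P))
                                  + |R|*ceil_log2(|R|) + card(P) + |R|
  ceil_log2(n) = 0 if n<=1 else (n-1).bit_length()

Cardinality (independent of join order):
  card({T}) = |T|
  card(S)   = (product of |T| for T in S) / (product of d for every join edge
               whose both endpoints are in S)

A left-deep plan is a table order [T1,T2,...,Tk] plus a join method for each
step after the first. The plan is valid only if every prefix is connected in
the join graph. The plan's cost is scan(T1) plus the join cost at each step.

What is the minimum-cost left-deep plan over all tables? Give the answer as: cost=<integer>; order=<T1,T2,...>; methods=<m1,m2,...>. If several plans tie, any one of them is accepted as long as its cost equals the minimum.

cost=2885; order=C,A,D,B; methods=hash,hash,nl_idx

Selinger DP (subsets sized 1..n):
  {B}: scan cost=150, card=150
  {D}: scan cost=50, card=50
  {A}: scan cost=60, card=60
  {C}: scan cost=500, card=500
  {BD}: card=1250; try (D,hash)→900, (B,nl_idx)→1700, (B,merge)→1750, (D,merge)→1850, (B,hash)→2500, (B,nl)→7550 …(+1); best=900 via (D,hash)
  {AB}: card=1500; try (A,hash)→1020, (B,merge)→1830, (A,merge)→1920, (B,nl_idx)→2040, (B,hash)→2520, (A,nl_idx)→2550 …(+2); best=1020 via (A,hash)
  {BC}: card=15000; try (B,hash)→3400, (C,merge)→6500, (B,merge)→6850, (C,hash)→9300, (B,nl_idx)→19500, (C,nl)→75150 …(+1); best=3400 via (B,hash)
  {AD}: card=60; try (A,nl_idx)→410, (D,hash)→720, (A,hash)→820, (A,merge)→820, (D,merge)→830, (A,nl)→3050 …(+1); best=410 via (A,nl_idx)
  {CD}: card=2500; try (D,hash)→1600, (C,merge)→5400, (D,merge)→5850, (C,hash)→9100, (C,nl)→25050, (D,nl)→25500; best=1600 via (D,hash)
  {AC}: card=300; try (A,hash)→1720, (A,nl_idx)→3800, (C,merge)→5480, (A,merge)→5920, (C,hash)→9120, (C,nl)→30060 …(+1); best=1720 via (A,hash)
  {ABD}: card=250; try (B,nl_idx)→1140, (B,merge)→2180, (B,hash)→2870, (A,hash)→2870, (D,hash)→3120, (A,nl_idx)→8650 …(+5); best=1140 via (B,nl_idx)
  {BCD}: card=12500; try (B,hash)→6500, (C,hash)→11150, (D,hash)→19000, (C,merge)→20900, (B,nl_idx)→34100, (B,merge)→35450 …(+4); best=6500 via (B,hash)
  {ABC}: card=1500; try (B,hash)→4420, (B,nl_idx)→5620, (B,merge)→6070, (C,hash)→11520, (A,hash)→19120, (C,merge)→24020 …(+5); best=4420 via (B,hash)
  {ACD}: card=30; try (D,hash)→2620, (A,hash)→4820, (D,merge)→5070, (C,merge)→5830, (C,hash)→9470, (A,nl_idx)→16630 …(+4); best=2620 via (D,hash)
  {ABCD}: card=25; try (B,nl_idx)→2885, (B,merge)→4150, (B,hash)→5050, (D,hash)→6520, (B,nl)→7120, (C,merge)→8390 …(+8); best=2885 via (B,nl_idx)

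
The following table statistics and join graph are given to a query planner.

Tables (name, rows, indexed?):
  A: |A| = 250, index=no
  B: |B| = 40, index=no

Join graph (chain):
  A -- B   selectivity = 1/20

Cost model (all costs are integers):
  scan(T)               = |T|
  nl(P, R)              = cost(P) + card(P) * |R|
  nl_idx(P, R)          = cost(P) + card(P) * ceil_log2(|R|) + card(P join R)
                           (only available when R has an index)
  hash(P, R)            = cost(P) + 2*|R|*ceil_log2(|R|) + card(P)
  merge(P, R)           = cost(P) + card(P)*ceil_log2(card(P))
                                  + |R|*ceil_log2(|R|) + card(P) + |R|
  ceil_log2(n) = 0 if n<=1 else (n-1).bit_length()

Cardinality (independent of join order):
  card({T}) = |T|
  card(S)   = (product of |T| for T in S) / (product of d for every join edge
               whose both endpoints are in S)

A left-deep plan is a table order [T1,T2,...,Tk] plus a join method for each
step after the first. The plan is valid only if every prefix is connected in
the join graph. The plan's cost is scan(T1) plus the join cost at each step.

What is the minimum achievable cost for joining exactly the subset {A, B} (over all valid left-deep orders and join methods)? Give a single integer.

Selinger DP over subsets of {A,B}:
  {A}: scan cost=250, card=250
  {B}: scan cost=40, card=40
  {AB}: card=500; try (B,hash)→980, (A,merge)→2570, (B,merge)→2780, (A,hash)→4080, (A,nl)→10040, (B,nl)→10250; best=980 via (B,hash)

980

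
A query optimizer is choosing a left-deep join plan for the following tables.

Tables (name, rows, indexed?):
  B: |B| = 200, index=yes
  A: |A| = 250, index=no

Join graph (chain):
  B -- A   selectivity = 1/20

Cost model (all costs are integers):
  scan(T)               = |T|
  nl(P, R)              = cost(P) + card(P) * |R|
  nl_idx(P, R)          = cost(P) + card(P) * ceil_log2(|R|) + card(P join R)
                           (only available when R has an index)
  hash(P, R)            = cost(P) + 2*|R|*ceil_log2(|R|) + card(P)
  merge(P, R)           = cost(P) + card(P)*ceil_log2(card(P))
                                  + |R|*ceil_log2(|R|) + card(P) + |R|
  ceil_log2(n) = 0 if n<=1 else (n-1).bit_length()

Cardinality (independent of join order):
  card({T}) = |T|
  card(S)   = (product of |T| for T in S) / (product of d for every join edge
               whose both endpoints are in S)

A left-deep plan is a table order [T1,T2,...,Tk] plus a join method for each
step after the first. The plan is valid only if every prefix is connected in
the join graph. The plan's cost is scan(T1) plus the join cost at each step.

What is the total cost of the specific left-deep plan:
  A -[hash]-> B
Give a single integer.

step 1: scan A: cost=250, card=250
step 2: join B via hash
    card(P join B) = 250*200/(20) = 2500
    cost = 250 + 2*200*8 + 250 = 3700

3700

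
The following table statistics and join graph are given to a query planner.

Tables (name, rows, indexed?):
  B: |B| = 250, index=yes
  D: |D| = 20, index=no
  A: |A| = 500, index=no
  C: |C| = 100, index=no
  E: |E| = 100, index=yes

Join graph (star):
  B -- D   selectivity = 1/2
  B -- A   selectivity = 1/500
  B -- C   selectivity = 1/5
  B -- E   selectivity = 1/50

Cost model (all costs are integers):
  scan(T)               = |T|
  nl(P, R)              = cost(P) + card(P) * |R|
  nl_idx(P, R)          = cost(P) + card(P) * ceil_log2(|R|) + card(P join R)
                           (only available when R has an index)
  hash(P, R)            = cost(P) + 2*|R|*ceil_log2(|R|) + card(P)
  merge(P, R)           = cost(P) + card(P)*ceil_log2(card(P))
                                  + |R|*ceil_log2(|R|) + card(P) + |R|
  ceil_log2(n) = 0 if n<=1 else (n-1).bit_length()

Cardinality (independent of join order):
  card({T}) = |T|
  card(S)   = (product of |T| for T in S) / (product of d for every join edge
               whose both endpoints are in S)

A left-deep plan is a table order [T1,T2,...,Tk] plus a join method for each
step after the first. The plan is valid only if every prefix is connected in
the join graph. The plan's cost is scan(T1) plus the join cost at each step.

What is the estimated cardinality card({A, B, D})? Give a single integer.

Tables in S: A(500), B(250), D(20)
Edges inside S: B-D(d=2), B-A(d=500)
numerator = 500 * 250 * 20 = 2500000
denominator = 2 * 500 = 1000
card(S) = 2500000 / 1000 = 2500

2500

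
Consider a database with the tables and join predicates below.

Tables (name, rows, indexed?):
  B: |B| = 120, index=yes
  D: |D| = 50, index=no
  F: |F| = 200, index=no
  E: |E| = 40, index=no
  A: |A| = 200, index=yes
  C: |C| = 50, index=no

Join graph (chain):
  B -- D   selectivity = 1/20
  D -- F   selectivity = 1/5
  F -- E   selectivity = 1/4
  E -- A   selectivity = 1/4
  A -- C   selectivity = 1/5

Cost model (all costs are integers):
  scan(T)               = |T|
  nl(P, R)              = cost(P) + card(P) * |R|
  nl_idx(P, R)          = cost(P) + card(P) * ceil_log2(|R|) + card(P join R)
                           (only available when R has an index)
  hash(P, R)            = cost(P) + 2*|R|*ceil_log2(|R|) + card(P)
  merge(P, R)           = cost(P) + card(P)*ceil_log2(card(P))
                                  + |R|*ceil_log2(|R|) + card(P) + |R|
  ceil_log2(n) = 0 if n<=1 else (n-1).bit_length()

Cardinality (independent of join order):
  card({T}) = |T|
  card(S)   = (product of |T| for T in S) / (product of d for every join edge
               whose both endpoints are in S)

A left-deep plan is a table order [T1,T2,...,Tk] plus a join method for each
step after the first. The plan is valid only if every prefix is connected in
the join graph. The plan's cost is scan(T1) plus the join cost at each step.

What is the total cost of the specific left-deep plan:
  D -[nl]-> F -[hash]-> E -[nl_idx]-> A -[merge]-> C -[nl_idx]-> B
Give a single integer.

step 1: scan D: cost=50, card=50
step 2: join F via nl
    card(P join F) = 50*200/(5) = 2000
    cost = 50 + 50*200 = 10050
step 3: join E via hash
    card(P join E) = 2000*40/(4) = 20000
    cost = 10050 + 2*40*6 + 2000 = 12530
step 4: join A via nl_idx
    card(P join A) = 20000*200/(4) = 1000000
    cost = 12530 + 20000*8 + 1000000 = 1172530
step 5: join C via merge
    card(P join C) = 1000000*50/(5) = 10000000
    cost = 1172530 + 1000000*20 + 50*6 + 1000000 + 50 = 22172880
step 6: join B via nl_idx
    card(P join B) = 10000000*120/(20) = 60000000
    cost = 22172880 + 10000000*7 + 60000000 = 152172880

152172880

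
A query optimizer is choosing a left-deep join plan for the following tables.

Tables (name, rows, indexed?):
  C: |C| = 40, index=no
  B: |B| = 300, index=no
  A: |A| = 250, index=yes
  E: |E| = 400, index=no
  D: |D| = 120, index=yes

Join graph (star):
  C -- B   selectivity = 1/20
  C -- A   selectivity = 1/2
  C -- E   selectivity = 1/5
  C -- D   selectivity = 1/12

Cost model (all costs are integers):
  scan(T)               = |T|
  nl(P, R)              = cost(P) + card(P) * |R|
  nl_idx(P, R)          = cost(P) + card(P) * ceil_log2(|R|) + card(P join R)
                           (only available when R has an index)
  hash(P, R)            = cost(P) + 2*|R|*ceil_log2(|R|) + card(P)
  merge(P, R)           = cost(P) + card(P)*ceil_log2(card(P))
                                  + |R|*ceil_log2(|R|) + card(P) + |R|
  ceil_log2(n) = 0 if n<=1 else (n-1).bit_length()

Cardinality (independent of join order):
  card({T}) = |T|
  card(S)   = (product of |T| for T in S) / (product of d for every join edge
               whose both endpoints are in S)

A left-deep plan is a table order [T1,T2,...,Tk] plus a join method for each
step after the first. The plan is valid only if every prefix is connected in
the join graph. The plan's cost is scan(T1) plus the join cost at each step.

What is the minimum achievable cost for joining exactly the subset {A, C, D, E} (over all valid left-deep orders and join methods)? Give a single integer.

Selinger DP over subsets of {A,C,D,E}:
  {C}: scan cost=40, card=40
  {A}: scan cost=250, card=250
  {E}: scan cost=400, card=400
  {D}: scan cost=120, card=120
  {AC}: card=5000; try (C,hash)→980, (A,merge)→2570, (C,merge)→2780, (A,hash)→4080, (A,nl_idx)→5360, (A,nl)→10040 …(+1); best=980 via (C,hash)
  {CE}: card=3200; try (C,hash)→1280, (E,merge)→4320, (C,merge)→4680, (E,hash)→7280, (E,nl)→16040, (C,nl)→16400; best=1280 via (C,hash)
  {CD}: card=400; try (D,nl_idx)→720, (C,hash)→720, (D,merge)→1280, (C,merge)→1360, (D,hash)→1760, (D,nl)→4840 …(+1); best=720 via (D,nl_idx)
  {ACE}: card=400000; try (A,hash)→8480, (E,hash)→13180, (A,merge)→45130, (E,merge)→74980, (A,nl_idx)→426880, (A,nl)→801280 …(+1); best=8480 via (A,hash)
  {ACD}: card=50000; try (A,hash)→5120, (A,merge)→6970, (D,hash)→7660, (A,nl_idx)→53920, (D,merge)→71940, (D,nl_idx)→85980 …(+2); best=5120 via (A,hash)
  {CDE}: card=32000; try (D,hash)→6160, (E,hash)→8320, (E,merge)→8720, (D,merge)→43840, (D,nl_idx)→55680, (E,nl)→160720 …(+1); best=6160 via (D,hash)
  {ACDE}: card=4000000; try (A,hash)→42160, (E,hash)→62320, (D,hash)→410160, (A,merge)→520410, (E,merge)→859120, (A,nl_idx)→4262160 …(+5); best=42160 via (A,hash)

42160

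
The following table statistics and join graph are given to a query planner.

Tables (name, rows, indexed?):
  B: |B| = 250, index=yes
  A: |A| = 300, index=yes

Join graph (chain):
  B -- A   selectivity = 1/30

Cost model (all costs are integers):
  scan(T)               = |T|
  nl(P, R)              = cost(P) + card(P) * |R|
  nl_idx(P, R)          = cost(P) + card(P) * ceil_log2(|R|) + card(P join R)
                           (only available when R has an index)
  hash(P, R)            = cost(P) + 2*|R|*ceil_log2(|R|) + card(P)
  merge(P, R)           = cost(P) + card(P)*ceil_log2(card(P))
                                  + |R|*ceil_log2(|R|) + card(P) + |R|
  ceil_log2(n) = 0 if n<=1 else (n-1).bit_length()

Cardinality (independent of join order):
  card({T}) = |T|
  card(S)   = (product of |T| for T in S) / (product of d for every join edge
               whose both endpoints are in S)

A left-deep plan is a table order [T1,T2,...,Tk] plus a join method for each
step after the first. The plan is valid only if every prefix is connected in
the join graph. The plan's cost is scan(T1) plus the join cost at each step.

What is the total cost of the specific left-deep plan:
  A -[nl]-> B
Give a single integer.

step 1: scan A: cost=300, card=300
step 2: join B via nl
    card(P join B) = 300*250/(30) = 2500
    cost = 300 + 300*250 = 75300

75300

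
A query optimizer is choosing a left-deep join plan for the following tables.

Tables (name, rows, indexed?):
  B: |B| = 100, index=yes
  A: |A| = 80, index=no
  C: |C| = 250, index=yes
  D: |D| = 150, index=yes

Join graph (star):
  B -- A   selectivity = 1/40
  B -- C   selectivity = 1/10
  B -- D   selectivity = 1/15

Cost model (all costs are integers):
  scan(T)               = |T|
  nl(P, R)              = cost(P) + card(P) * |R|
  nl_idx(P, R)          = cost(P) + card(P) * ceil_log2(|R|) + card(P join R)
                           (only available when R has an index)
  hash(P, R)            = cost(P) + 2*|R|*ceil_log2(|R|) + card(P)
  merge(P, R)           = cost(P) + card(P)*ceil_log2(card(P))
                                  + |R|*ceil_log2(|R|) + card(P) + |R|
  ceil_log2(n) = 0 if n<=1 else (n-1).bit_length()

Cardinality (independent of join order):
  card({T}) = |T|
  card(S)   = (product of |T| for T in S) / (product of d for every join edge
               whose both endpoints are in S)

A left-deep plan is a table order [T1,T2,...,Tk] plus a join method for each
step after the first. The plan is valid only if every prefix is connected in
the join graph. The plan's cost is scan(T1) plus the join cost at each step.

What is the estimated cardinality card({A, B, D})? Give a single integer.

Tables in S: A(80), B(100), D(150)
Edges inside S: B-A(d=40), B-D(d=15)
numerator = 80 * 100 * 150 = 1200000
denominator = 40 * 15 = 600
card(S) = 1200000 / 600 = 2000

2000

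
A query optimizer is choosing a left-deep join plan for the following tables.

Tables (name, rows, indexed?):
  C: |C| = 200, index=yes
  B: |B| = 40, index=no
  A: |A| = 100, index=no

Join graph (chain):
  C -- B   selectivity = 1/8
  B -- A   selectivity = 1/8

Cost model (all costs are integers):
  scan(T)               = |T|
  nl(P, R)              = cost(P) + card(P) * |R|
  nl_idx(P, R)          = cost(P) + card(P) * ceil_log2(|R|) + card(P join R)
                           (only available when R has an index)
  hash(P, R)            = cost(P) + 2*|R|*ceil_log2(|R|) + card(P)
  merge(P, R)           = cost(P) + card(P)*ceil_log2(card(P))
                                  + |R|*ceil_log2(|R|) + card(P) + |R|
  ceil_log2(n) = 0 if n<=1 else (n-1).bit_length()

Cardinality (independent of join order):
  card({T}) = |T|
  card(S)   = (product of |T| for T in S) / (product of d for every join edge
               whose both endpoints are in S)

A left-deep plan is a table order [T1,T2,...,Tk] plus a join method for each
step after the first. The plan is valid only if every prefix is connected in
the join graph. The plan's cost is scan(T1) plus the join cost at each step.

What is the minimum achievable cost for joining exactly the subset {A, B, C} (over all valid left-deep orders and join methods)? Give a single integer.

Selinger DP over subsets of {A,B,C}:
  {C}: scan cost=200, card=200
  {B}: scan cost=40, card=40
  {A}: scan cost=100, card=100
  {BC}: card=1000; try (B,hash)→880, (C,nl_idx)→1360, (C,merge)→2120, (B,merge)→2280, (C,hash)→3280, (C,nl)→8040 …(+1); best=880 via (B,hash)
  {AB}: card=500; try (B,hash)→680, (A,merge)→1120, (B,merge)→1180, (A,hash)→1480, (A,nl)→4040, (B,nl)→4100; best=680 via (B,hash)
  {ABC}: card=12500; try (A,hash)→3280, (C,hash)→4380, (C,merge)→7480, (A,merge)→12680, (C,nl_idx)→17180, (C,nl)→100680 …(+1); best=3280 via (A,hash)

3280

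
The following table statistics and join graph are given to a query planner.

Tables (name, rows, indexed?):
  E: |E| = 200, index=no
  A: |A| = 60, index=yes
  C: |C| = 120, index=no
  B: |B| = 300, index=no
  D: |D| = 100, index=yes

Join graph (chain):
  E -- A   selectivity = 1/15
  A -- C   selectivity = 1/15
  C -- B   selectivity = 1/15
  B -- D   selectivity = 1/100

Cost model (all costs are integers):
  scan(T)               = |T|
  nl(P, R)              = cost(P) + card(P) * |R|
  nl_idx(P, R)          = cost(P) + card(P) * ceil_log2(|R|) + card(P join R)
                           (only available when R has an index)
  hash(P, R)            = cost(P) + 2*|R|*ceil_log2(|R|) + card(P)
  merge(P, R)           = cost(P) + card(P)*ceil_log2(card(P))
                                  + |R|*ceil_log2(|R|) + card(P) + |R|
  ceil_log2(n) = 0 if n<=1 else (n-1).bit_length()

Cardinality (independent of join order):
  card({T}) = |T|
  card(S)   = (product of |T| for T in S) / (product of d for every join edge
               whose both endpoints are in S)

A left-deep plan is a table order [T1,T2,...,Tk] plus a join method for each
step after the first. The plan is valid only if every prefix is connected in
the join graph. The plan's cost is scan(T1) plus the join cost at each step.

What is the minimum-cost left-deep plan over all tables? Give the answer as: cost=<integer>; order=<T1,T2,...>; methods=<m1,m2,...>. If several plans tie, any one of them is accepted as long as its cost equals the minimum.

Selinger DP (subsets sized 1..n):
  {E}: scan cost=200, card=200
  {A}: scan cost=60, card=60
  {C}: scan cost=120, card=120
  {B}: scan cost=300, card=300
  {D}: scan cost=100, card=100
  {AE}: card=800; try (A,hash)→1120, (A,nl_idx)→2200, (E,merge)→2280, (A,merge)→2420, (E,hash)→3320, (E,nl)→12060 …(+1); best=1120 via (A,hash)
  {AC}: card=480; try (A,hash)→960, (A,nl_idx)→1320, (C,merge)→1440, (A,merge)→1500, (C,hash)→1800, (C,nl)→7260 …(+1); best=960 via (A,hash)
  {BC}: card=2400; try (C,hash)→2280, (B,merge)→4080, (C,merge)→4260, (B,hash)→5640, (B,nl)→36120, (C,nl)→36300; best=2280 via (C,hash)
  {BD}: card=300; try (D,hash)→2000, (D,nl_idx)→2700, (B,merge)→3900, (D,merge)→4100, (B,hash)→5600, (B,nl)→30100 …(+1); best=2000 via (D,hash)
  {ACE}: card=6400; try (C,hash)→3600, (E,hash)→4640, (E,merge)→7560, (C,merge)→10880, (E,nl)→96960, (C,nl)→97120; best=3600 via (C,hash)
  {ABC}: card=9600; try (A,hash)→5400, (B,hash)→6840, (B,merge)→8760, (A,nl_idx)→26280, (A,merge)→33900, (B,nl)→144960 …(+1); best=5400 via (A,hash)
  {BCD}: card=2400; try (C,hash)→3980, (C,merge)→5960, (D,hash)→6080, (D,nl_idx)→21480, (D,merge)→34280, (C,nl)→38000 …(+1); best=3980 via (C,hash)
  {ABCE}: card=128000; try (B,hash)→15400, (E,hash)→18200, (B,merge)→96200, (E,merge)→151200, (B,nl)→1923600, (E,nl)→1925400; best=15400 via (B,hash)
  {ABCD}: card=9600; try (A,hash)→7100, (D,hash)→16400, (A,nl_idx)→27980, (A,merge)→35600, (D,nl_idx)→82200, (A,nl)→147980 …(+2); best=7100 via (A,hash)
  {ABCDE}: card=128000; try (E,hash)→19900, (D,hash)→144800, (E,merge)→152900, (D,nl_idx)→1039400, (E,nl)→1927100, (D,merge)→2320200 …(+1); best=19900 via (E,hash)

cost=19900; order=B,D,C,A,E; methods=hash,hash,hash,hash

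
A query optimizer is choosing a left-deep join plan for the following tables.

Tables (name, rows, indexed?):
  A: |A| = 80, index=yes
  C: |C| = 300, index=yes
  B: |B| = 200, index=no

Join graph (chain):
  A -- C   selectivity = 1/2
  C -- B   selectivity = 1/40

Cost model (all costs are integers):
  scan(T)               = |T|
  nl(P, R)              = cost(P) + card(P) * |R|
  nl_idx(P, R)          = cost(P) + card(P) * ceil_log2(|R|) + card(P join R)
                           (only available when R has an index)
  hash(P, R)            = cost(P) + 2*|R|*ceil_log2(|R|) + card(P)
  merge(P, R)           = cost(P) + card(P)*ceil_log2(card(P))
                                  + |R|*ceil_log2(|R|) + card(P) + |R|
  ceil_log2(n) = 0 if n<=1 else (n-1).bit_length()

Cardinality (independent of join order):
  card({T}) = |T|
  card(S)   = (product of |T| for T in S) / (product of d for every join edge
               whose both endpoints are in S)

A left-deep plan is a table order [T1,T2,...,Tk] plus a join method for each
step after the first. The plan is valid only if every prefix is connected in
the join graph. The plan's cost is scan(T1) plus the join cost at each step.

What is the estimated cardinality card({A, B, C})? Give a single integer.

60000

Tables in S: A(80), B(200), C(300)
Edges inside S: A-C(d=2), C-B(d=40)
numerator = 80 * 200 * 300 = 4800000
denominator = 2 * 40 = 80
card(S) = 4800000 / 80 = 60000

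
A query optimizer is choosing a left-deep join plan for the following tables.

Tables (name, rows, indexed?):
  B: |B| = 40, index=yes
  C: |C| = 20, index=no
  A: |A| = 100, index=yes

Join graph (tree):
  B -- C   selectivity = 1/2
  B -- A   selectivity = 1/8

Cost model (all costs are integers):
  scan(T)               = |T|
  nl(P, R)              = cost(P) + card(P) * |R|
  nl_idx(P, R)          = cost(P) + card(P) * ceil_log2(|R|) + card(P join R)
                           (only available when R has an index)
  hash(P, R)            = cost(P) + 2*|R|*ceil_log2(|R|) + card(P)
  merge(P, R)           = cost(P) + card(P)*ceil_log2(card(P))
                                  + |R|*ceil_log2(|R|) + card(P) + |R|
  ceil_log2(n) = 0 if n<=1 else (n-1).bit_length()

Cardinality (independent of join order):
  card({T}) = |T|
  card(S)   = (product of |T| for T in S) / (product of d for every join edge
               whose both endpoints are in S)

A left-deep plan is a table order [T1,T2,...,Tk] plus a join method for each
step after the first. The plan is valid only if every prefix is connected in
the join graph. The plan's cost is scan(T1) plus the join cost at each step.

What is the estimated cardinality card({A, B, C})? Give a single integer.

Tables in S: A(100), B(40), C(20)
Edges inside S: B-C(d=2), B-A(d=8)
numerator = 100 * 40 * 20 = 80000
denominator = 2 * 8 = 16
card(S) = 80000 / 16 = 5000

5000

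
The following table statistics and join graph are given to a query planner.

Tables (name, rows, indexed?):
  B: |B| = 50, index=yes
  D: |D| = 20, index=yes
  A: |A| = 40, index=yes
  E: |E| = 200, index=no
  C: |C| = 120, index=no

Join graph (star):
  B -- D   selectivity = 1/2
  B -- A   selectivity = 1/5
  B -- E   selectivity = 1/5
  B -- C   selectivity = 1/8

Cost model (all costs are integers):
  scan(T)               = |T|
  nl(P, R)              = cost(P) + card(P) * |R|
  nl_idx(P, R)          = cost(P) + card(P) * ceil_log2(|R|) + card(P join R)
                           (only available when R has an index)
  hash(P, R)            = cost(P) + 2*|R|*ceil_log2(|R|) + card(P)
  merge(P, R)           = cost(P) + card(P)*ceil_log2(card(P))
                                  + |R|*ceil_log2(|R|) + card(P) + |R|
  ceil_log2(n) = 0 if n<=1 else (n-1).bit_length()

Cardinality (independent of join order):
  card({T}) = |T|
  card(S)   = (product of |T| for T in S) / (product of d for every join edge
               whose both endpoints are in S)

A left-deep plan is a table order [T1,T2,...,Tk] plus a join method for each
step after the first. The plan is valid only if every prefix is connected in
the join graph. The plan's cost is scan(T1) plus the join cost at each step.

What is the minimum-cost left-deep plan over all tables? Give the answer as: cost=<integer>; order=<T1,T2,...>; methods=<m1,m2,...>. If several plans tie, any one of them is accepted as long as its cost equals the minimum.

cost=70060; order=B,A,D,C,E; methods=hash,hash,hash,hash

Selinger DP (subsets sized 1..n):
  {B}: scan cost=50, card=50
  {D}: scan cost=20, card=20
  {A}: scan cost=40, card=40
  {E}: scan cost=200, card=200
  {C}: scan cost=120, card=120
  {BD}: card=500; try (D,hash)→300, (B,merge)→490, (D,merge)→520, (B,hash)→640, (B,nl_idx)→640, (D,nl_idx)→800 …(+2); best=300 via (D,hash)
  {AB}: card=400; try (A,hash)→580, (B,merge)→670, (B,hash)→680, (B,nl_idx)→680, (A,merge)→680, (A,nl_idx)→750 …(+2); best=580 via (A,hash)
  {BE}: card=2000; try (B,hash)→1000, (E,merge)→2200, (B,merge)→2350, (E,hash)→3300, (B,nl_idx)→3400, (E,nl)→10050 …(+1); best=1000 via (B,hash)
  {BC}: card=750; try (B,hash)→840, (C,merge)→1360, (B,merge)→1430, (B,nl_idx)→1590, (C,hash)→1780, (C,nl)→6050 …(+1); best=840 via (B,hash)
  {ABD}: card=4000; try (D,hash)→1180, (A,hash)→1280, (D,merge)→4700, (A,merge)→5580, (D,nl_idx)→6580, (A,nl_idx)→7300 …(+2); best=1180 via (D,hash)
  {BDE}: card=20000; try (D,hash)→3200, (E,hash)→4000, (E,merge)→7100, (D,merge)→25120, (D,nl_idx)→31000, (D,nl)→41000 …(+1); best=3200 via (D,hash)
  {BCD}: card=7500; try (D,hash)→1790, (C,hash)→2480, (C,merge)→6260, (D,merge)→9210, (D,nl_idx)→12090, (D,nl)→15840 …(+1); best=1790 via (D,hash)
  {ABE}: card=16000; try (A,hash)→3480, (E,hash)→4180, (E,merge)→6380, (A,merge)→25280, (A,nl_idx)→29000, (E,nl)→80580 …(+1); best=3480 via (A,hash)
  {ABC}: card=6000; try (A,hash)→2070, (C,hash)→2660, (C,merge)→5540, (A,merge)→9370, (A,nl_idx)→11340, (A,nl)→30840 …(+1); best=2070 via (A,hash)
  {BCE}: card=30000; try (C,hash)→4680, (E,hash)→4790, (E,merge)→10890, (C,merge)→25960, (E,nl)→150840, (C,nl)→241000; best=4680 via (C,hash)
  {ABDE}: card=160000; try (E,hash)→8380, (D,hash)→19680, (A,hash)→23680, (E,merge)→54980, (D,nl_idx)→243480, (D,merge)→243600 …(+5); best=8380 via (E,hash)
  {ABCD}: card=60000; try (C,hash)→6860, (D,hash)→8270, (A,hash)→9770, (C,merge)→54140, (D,merge)→86190, (D,nl_idx)→92070 …(+5); best=6860 via (C,hash)
  {BCDE}: card=300000; try (E,hash)→12490, (C,hash)→24880, (D,hash)→34880, (E,merge)→108590, (C,merge)→324160, (D,nl_idx)→454680 …(+4); best=12490 via (E,hash)
  {ABCE}: card=240000; try (E,hash)→11270, (C,hash)→21160, (A,hash)→35160, (E,merge)→87870, (C,merge)→244440, (A,nl_idx)→424680 …(+4); best=11270 via (E,hash)
  {ABCDE}: card=2400000; try (E,hash)→70060, (C,hash)→170060, (D,hash)→251470, (A,hash)→312970, (E,merge)→1028660, (C,merge)→3049340 …(+8); best=70060 via (E,hash)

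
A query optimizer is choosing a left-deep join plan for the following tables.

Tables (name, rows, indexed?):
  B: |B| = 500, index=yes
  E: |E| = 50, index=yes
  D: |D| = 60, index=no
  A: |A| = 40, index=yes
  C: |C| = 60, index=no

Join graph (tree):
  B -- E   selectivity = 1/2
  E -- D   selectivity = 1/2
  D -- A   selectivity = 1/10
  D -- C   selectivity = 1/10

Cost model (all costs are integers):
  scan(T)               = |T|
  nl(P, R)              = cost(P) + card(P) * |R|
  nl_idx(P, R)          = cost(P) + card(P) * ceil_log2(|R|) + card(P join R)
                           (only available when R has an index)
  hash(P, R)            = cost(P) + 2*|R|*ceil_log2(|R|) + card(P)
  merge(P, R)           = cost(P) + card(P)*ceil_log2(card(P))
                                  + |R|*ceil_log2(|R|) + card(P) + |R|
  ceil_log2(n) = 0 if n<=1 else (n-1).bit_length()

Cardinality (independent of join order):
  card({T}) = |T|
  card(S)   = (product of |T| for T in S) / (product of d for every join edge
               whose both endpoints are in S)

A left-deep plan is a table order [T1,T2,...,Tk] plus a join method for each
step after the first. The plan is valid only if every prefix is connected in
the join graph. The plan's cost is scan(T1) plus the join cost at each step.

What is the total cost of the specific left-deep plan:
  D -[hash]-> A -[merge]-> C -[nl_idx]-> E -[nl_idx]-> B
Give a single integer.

9371820

step 1: scan D: cost=60, card=60
step 2: join A via hash
    card(P join A) = 60*40/(10) = 240
    cost = 60 + 2*40*6 + 60 = 600
step 3: join C via merge
    card(P join C) = 240*60/(10) = 1440
    cost = 600 + 240*8 + 60*6 + 240 + 60 = 3180
step 4: join E via nl_idx
    card(P join E) = 1440*50/(2) = 36000
    cost = 3180 + 1440*6 + 36000 = 47820
step 5: join B via nl_idx
    card(P join B) = 36000*500/(2) = 9000000
    cost = 47820 + 36000*9 + 9000000 = 9371820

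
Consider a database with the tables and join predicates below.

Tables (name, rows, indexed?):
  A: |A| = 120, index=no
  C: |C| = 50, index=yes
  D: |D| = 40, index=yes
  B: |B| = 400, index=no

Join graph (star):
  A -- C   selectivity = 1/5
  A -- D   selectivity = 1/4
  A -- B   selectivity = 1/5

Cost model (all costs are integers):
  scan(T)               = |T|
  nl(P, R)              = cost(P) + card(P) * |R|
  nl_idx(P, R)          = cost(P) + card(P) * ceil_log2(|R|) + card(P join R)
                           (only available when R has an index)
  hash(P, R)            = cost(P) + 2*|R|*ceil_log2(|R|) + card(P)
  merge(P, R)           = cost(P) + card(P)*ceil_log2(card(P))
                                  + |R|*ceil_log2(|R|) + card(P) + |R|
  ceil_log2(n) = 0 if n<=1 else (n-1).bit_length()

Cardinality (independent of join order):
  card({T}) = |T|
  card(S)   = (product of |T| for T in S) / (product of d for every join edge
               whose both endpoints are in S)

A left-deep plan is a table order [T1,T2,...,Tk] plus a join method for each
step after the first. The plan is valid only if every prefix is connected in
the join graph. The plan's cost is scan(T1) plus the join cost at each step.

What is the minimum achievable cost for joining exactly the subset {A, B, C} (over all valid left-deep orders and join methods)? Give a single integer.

9240

Selinger DP over subsets of {A,B,C}:
  {A}: scan cost=120, card=120
  {C}: scan cost=50, card=50
  {B}: scan cost=400, card=400
  {AC}: card=1200; try (C,hash)→840, (A,merge)→1360, (C,merge)→1430, (A,hash)→1780, (C,nl_idx)→2040, (A,nl)→6050 …(+1); best=840 via (C,hash)
  {AB}: card=9600; try (A,hash)→2480, (B,merge)→5080, (A,merge)→5360, (B,hash)→7440, (B,nl)→48120, (A,nl)→48400; best=2480 via (A,hash)
  {ABC}: card=96000; try (B,hash)→9240, (C,hash)→12680, (B,merge)→19240, (C,merge)→146830, (C,nl_idx)→156080, (B,nl)→480840 …(+1); best=9240 via (B,hash)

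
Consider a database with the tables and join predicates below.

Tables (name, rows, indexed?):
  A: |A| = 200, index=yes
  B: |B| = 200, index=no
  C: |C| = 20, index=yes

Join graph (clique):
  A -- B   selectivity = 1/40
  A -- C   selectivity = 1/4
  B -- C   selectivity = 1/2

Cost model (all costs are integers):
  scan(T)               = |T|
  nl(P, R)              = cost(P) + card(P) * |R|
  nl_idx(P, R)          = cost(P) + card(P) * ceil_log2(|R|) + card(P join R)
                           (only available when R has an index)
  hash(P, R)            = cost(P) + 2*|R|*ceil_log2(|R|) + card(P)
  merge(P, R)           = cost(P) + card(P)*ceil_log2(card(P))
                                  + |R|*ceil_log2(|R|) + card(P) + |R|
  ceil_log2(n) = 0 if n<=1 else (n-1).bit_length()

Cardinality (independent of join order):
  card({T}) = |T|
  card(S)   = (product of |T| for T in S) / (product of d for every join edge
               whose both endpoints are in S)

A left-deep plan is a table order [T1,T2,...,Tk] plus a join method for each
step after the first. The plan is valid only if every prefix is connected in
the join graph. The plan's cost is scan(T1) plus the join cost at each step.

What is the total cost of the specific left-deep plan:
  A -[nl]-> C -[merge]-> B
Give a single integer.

step 1: scan A: cost=200, card=200
step 2: join C via nl
    card(P join C) = 200*20/(4) = 1000
    cost = 200 + 200*20 = 4200
step 3: join B via merge
    card(P join B) = 1000*200/(40*2) = 2500
    cost = 4200 + 1000*10 + 200*8 + 1000 + 200 = 17000

17000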